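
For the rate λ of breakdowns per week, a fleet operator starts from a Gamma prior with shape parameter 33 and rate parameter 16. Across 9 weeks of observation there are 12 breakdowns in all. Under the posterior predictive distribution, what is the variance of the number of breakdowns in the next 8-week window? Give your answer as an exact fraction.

Total count 12 over total exposure 9 weeks.
Conjugate update: add total count to the shape and total exposure to the rate, giving Gamma(45, 25).
The posterior predictive for a window of length T is Negative Binomial with variance T·α'·(β'+T)/β'² = 8·45·33/625 = 2376/125.

2376/125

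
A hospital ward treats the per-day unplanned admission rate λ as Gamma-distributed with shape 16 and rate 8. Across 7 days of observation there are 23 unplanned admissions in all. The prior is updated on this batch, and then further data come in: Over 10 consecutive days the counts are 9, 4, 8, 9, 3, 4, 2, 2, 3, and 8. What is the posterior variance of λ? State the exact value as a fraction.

91/625

Total count 23 over total exposure 7 days.
After the first batch: Gamma(16 + 23, 8 + 7) = Gamma(39, 15).
Total count: 9 + 4 + 8 + 9 + 3 + 4 + 2 + 2 + 3 + 8 = 52.
Total exposure: 10 days.
After the second batch: Gamma(39 + 52, 15 + 10) = Gamma(91, 25).
Posterior variance = α'/β'² = 91/625.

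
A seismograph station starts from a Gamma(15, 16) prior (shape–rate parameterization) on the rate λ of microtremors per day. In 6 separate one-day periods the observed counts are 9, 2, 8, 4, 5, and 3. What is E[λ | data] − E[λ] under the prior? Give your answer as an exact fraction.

203/176

Total count: 9 + 2 + 8 + 4 + 5 + 3 = 31.
Total exposure: 6 days.
The Gamma prior is conjugate for the Poisson rate, so λ | data ~ Gamma(15+31, 16+6) = Gamma(46, 22).
Posterior mean = 46/22 = 23/11; prior mean = 15/16 = 15/16. Difference = 23/11 − 15/16 = 203/176.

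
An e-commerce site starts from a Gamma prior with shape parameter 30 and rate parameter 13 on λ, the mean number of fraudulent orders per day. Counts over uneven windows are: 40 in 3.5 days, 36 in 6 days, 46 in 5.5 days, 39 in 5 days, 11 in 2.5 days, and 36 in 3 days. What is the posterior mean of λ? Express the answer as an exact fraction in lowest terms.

Total count: 40 + 36 + 46 + 39 + 11 + 36 = 208.
Total exposure: 3.5 + 6 + 5.5 + 5 + 2.5 + 3 = 25.5 days.
Posterior: α' = 30 + 208 = 238, β' = 13 + 25.5 = 77/2.
Posterior mean = α'/β' = 238/(77/2) = 68/11.

68/11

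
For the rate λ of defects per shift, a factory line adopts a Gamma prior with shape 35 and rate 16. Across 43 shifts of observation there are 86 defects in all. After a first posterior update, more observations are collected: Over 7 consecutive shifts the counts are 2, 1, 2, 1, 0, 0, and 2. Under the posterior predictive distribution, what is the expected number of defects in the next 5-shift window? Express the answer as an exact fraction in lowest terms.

Total count 86 over total exposure 43 shifts.
After the first batch: Gamma(35 + 86, 16 + 43) = Gamma(121, 59).
Total count: 2 + 1 + 2 + 1 + 0 + 0 + 2 = 8.
Total exposure: 7 shifts.
After the second batch: Gamma(121 + 8, 59 + 7) = Gamma(129, 66).
Predictive mean over a 5-shift window = T·E[λ|data] = 5·129/66 = 215/22.

215/22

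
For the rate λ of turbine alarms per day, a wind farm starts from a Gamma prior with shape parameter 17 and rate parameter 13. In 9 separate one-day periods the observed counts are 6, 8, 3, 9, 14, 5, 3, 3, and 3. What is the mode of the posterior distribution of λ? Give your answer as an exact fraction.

35/11

Total count: 6 + 8 + 3 + 9 + 14 + 5 + 3 + 3 + 3 = 54.
Total exposure: 9 days.
Posterior: α' = 17 + 54 = 71, β' = 13 + 9 = 22.
Posterior mode = (α'−1)/β' = 70/22 = 35/11.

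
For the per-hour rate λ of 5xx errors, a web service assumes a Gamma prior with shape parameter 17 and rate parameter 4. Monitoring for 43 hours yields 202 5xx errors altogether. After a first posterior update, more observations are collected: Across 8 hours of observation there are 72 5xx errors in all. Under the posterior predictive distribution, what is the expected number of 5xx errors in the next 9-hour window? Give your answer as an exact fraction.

2619/55

Total count 202 over total exposure 43 hours.
After the first batch: Gamma(17 + 202, 4 + 43) = Gamma(219, 47).
Total count 72 over total exposure 8 hours.
After the second batch: Gamma(219 + 72, 47 + 8) = Gamma(291, 55).
Predictive mean over a 9-hour window = T·E[λ|data] = 9·291/55 = 2619/55.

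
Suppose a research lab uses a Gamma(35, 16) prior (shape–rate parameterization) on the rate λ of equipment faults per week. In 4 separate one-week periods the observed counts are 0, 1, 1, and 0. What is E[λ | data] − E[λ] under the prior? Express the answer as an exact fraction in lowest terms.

-27/80

Total count: 0 + 1 + 1 + 0 = 2.
Total exposure: 4 weeks.
The Gamma prior is conjugate for the Poisson rate, so λ | data ~ Gamma(35+2, 16+4) = Gamma(37, 20).
Posterior mean = 37/20 = 37/20; prior mean = 35/16 = 35/16. Difference = 37/20 − 35/16 = -27/80.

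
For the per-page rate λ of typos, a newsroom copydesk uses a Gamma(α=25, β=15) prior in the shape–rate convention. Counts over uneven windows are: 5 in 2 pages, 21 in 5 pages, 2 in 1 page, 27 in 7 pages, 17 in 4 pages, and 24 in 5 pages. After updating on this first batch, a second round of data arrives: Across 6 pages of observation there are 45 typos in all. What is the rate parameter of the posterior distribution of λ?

45

Total count: 5 + 21 + 2 + 27 + 17 + 24 = 96.
Total exposure: 2 + 5 + 1 + 7 + 4 + 5 = 24 pages.
After the first batch: Gamma(25 + 96, 15 + 24) = Gamma(121, 39).
Total count 45 over total exposure 6 pages.
After the second batch: Gamma(121 + 45, 39 + 6) = Gamma(166, 45).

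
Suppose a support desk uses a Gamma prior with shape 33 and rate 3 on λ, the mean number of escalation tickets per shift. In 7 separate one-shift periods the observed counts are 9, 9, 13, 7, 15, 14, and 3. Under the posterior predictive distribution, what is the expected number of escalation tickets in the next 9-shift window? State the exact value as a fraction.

Total count: 9 + 9 + 13 + 7 + 15 + 14 + 3 = 70.
Total exposure: 7 shifts.
Gamma(α, β) with Poisson data over total exposure Σt gives posterior Gamma(α+Σx, β+Σt) = Gamma(103, 10).
Predictive mean over a 9-shift window = T·E[λ|data] = 9·103/10 = 927/10.

927/10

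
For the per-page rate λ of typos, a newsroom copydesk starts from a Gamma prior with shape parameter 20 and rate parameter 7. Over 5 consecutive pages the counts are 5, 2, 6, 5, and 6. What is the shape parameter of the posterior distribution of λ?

44

Total count: 5 + 2 + 6 + 5 + 6 = 24.
Total exposure: 5 pages.
Posterior: α' = 20 + 24 = 44, β' = 7 + 5 = 12.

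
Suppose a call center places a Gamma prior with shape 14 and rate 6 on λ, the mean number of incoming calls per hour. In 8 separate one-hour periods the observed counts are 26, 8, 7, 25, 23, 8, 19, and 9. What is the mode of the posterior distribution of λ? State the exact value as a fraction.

69/7

Total count: 26 + 8 + 7 + 25 + 23 + 8 + 19 + 9 = 125.
Total exposure: 8 hours.
The Gamma prior is conjugate for the Poisson rate, so λ | data ~ Gamma(14+125, 6+8) = Gamma(139, 14).
Posterior mode = (α'−1)/β' = 138/14 = 69/7.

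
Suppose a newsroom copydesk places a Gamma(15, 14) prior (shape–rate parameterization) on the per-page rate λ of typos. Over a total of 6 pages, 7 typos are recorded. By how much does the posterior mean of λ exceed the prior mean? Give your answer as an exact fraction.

1/35

Total count 7 over total exposure 6 pages.
Posterior: α' = 15 + 7 = 22, β' = 14 + 6 = 20.
Posterior mean = 22/20 = 11/10; prior mean = 15/14 = 15/14. Difference = 11/10 − 15/14 = 1/35.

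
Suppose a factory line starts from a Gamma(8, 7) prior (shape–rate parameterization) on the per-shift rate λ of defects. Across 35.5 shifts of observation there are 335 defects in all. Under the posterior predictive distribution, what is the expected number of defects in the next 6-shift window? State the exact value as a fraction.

4116/85

Total count 335 over total exposure 35.5 shifts.
Posterior: α' = 8 + 335 = 343, β' = 7 + 35.5 = 85/2.
Predictive mean over a 6-shift window = T·E[λ|data] = 6·343/(85/2) = 4116/85.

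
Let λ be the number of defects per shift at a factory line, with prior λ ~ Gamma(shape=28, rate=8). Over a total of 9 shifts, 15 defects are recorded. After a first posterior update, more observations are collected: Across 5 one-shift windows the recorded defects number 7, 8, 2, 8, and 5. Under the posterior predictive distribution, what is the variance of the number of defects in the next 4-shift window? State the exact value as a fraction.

1898/121

Total count 15 over total exposure 9 shifts.
After the first batch: Gamma(28 + 15, 8 + 9) = Gamma(43, 17).
Total count: 7 + 8 + 2 + 8 + 5 = 30.
Total exposure: 5 shifts.
After the second batch: Gamma(43 + 30, 17 + 5) = Gamma(73, 22).
The posterior predictive for a window of length T is Negative Binomial with variance T·α'·(β'+T)/β'² = 4·73·26/484 = 1898/121.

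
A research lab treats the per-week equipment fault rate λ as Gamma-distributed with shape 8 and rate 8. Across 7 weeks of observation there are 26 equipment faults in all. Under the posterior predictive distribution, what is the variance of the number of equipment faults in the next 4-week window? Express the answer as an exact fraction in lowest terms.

Total count 26 over total exposure 7 weeks.
Posterior: α' = 8 + 26 = 34, β' = 8 + 7 = 15.
The posterior predictive for a window of length T is Negative Binomial with variance T·α'·(β'+T)/β'² = 4·34·19/225 = 2584/225.

2584/225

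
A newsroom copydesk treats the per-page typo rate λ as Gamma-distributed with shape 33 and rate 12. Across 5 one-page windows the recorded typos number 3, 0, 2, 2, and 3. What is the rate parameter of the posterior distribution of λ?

Total count: 3 + 0 + 2 + 2 + 3 = 10.
Total exposure: 5 pages.
Gamma(α, β) with Poisson data over total exposure Σt gives posterior Gamma(α+Σx, β+Σt) = Gamma(43, 17).

17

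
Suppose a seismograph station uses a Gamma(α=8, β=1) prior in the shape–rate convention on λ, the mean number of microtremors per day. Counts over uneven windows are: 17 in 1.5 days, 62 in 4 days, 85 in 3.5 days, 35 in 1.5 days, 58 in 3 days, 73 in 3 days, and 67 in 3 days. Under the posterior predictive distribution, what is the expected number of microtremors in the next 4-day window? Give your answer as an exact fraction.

3240/41

Total count: 17 + 62 + 85 + 35 + 58 + 73 + 67 = 397.
Total exposure: 1.5 + 4 + 3.5 + 1.5 + 3 + 3 + 3 = 19.5 days.
Posterior: α' = 8 + 397 = 405, β' = 1 + 19.5 = 41/2.
Predictive mean over a 4-day window = T·E[λ|data] = 4·405/(41/2) = 3240/41.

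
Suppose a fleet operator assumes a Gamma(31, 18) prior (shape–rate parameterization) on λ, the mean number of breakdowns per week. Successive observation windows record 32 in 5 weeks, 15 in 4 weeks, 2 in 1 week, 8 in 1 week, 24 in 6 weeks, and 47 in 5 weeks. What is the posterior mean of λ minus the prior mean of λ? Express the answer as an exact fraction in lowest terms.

Total count: 32 + 15 + 2 + 8 + 24 + 47 = 128.
Total exposure: 5 + 4 + 1 + 1 + 6 + 5 = 22 weeks.
Posterior: α' = 31 + 128 = 159, β' = 18 + 22 = 40.
Posterior mean = 159/40 = 159/40; prior mean = 31/18 = 31/18. Difference = 159/40 − 31/18 = 811/360.

811/360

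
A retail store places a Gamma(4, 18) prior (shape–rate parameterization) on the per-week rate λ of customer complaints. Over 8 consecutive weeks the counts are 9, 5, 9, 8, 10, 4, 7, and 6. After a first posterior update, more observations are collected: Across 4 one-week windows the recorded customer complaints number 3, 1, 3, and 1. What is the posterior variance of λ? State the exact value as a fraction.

Total count: 9 + 5 + 9 + 8 + 10 + 4 + 7 + 6 = 58.
Total exposure: 8 weeks.
After the first batch: Gamma(4 + 58, 18 + 8) = Gamma(62, 26).
Total count: 3 + 1 + 3 + 1 = 8.
Total exposure: 4 weeks.
After the second batch: Gamma(62 + 8, 26 + 4) = Gamma(70, 30).
Posterior variance = α'/β'² = 70/900 = 7/90.

7/90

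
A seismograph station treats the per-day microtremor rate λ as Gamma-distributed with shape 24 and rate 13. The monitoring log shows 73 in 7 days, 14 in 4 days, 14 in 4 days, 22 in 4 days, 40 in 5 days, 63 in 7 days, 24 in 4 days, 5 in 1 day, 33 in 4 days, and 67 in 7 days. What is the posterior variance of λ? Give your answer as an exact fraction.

Total count: 73 + 14 + 14 + 22 + 40 + 63 + 24 + 5 + 33 + 67 = 355.
Total exposure: 7 + 4 + 4 + 4 + 5 + 7 + 4 + 1 + 4 + 7 = 47 days.
By Gamma–Poisson conjugacy, the posterior is Gamma(α + Σx, β + Σt) = Gamma(24 + 355, 13 + 47) = Gamma(379, 60).
Posterior variance = α'/β'² = 379/3600.

379/3600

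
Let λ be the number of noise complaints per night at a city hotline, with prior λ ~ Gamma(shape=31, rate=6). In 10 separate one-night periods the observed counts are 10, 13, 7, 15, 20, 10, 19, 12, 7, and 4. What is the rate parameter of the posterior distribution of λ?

16

Total count: 10 + 13 + 7 + 15 + 20 + 10 + 19 + 12 + 7 + 4 = 117.
Total exposure: 10 nights.
Gamma(α, β) with Poisson data over total exposure Σt gives posterior Gamma(α+Σx, β+Σt) = Gamma(148, 16).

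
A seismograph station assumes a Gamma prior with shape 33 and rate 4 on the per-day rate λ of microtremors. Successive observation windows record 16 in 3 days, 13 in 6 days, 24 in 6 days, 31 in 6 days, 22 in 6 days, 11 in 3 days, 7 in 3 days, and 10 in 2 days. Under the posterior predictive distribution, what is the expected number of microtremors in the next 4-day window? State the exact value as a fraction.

668/39

Total count: 16 + 13 + 24 + 31 + 22 + 11 + 7 + 10 = 134.
Total exposure: 3 + 6 + 6 + 6 + 6 + 3 + 3 + 2 = 35 days.
By Gamma–Poisson conjugacy, the posterior is Gamma(α + Σx, β + Σt) = Gamma(33 + 134, 4 + 35) = Gamma(167, 39).
Predictive mean over a 4-day window = T·E[λ|data] = 4·167/39 = 668/39.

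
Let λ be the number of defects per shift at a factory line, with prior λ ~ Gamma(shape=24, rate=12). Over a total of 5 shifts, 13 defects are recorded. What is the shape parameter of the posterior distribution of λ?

37

Total count 13 over total exposure 5 shifts.
By Gamma–Poisson conjugacy, the posterior is Gamma(α + Σx, β + Σt) = Gamma(24 + 13, 12 + 5) = Gamma(37, 17).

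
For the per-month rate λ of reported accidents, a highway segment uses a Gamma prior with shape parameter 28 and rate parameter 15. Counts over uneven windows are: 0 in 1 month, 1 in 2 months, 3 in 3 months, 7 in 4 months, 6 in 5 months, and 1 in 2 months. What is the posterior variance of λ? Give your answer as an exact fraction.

23/512

Total count: 0 + 1 + 3 + 7 + 6 + 1 = 18.
Total exposure: 1 + 2 + 3 + 4 + 5 + 2 = 17 months.
The Gamma prior is conjugate for the Poisson rate, so λ | data ~ Gamma(28+18, 15+17) = Gamma(46, 32).
Posterior variance = α'/β'² = 46/1024 = 23/512.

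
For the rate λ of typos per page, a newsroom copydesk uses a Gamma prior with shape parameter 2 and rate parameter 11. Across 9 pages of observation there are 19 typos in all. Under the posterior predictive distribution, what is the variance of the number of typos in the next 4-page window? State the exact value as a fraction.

126/25

Total count 19 over total exposure 9 pages.
By Gamma–Poisson conjugacy, the posterior is Gamma(α + Σx, β + Σt) = Gamma(2 + 19, 11 + 9) = Gamma(21, 20).
The posterior predictive for a window of length T is Negative Binomial with variance T·α'·(β'+T)/β'² = 4·21·24/400 = 126/25.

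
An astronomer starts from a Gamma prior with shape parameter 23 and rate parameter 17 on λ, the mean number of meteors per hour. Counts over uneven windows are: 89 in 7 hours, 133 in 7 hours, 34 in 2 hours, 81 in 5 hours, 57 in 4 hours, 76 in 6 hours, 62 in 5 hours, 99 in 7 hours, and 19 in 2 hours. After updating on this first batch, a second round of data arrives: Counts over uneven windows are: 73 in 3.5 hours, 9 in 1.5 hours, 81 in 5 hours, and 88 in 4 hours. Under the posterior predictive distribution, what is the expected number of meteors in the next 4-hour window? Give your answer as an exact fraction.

Total count: 89 + 133 + 34 + 81 + 57 + 76 + 62 + 99 + 19 = 650.
Total exposure: 7 + 7 + 2 + 5 + 4 + 6 + 5 + 7 + 2 = 45 hours.
After the first batch: Gamma(23 + 650, 17 + 45) = Gamma(673, 62).
Total count: 73 + 9 + 81 + 88 = 251.
Total exposure: 3.5 + 1.5 + 5 + 4 = 14 hours.
After the second batch: Gamma(673 + 251, 62 + 14) = Gamma(924, 76).
Predictive mean over a 4-hour window = T·E[λ|data] = 4·924/76 = 924/19.

924/19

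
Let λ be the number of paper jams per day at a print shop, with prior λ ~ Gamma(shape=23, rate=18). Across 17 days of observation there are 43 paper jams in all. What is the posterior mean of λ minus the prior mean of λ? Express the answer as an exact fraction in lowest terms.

Total count 43 over total exposure 17 days.
Conjugate update: add total count to the shape and total exposure to the rate, giving Gamma(66, 35).
Posterior mean = 66/35 = 66/35; prior mean = 23/18 = 23/18. Difference = 66/35 − 23/18 = 383/630.

383/630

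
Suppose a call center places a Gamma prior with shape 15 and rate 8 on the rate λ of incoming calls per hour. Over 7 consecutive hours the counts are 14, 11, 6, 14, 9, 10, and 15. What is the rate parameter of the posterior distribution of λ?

Total count: 14 + 11 + 6 + 14 + 9 + 10 + 15 = 79.
Total exposure: 7 hours.
Posterior: α' = 15 + 79 = 94, β' = 8 + 7 = 15.

15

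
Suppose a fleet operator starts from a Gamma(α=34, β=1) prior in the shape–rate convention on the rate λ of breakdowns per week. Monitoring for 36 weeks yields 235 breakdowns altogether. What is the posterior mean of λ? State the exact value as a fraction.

Total count 235 over total exposure 36 weeks.
By Gamma–Poisson conjugacy, the posterior is Gamma(α + Σx, β + Σt) = Gamma(34 + 235, 1 + 36) = Gamma(269, 37).
Posterior mean = α'/β' = 269/37.

269/37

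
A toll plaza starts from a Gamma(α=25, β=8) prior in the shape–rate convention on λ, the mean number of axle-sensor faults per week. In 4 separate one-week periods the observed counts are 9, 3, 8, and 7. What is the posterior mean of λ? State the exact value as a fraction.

Total count: 9 + 3 + 8 + 7 = 27.
Total exposure: 4 weeks.
The Gamma prior is conjugate for the Poisson rate, so λ | data ~ Gamma(25+27, 8+4) = Gamma(52, 12).
Posterior mean = α'/β' = 52/12 = 13/3.

13/3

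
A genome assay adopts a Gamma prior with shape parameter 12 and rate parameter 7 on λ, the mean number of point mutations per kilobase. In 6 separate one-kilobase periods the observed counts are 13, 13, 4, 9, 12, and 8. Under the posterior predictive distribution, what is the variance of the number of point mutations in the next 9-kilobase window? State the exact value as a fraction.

14058/169

Total count: 13 + 13 + 4 + 9 + 12 + 8 = 59.
Total exposure: 6 kilobases.
Posterior: α' = 12 + 59 = 71, β' = 7 + 6 = 13.
The posterior predictive for a window of length T is Negative Binomial with variance T·α'·(β'+T)/β'² = 9·71·22/169 = 14058/169.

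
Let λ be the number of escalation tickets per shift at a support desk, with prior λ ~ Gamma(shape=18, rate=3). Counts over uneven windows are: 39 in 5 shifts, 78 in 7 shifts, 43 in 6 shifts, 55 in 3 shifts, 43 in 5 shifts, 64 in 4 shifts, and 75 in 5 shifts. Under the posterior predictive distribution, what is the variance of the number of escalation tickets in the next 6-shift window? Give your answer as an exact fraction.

27390/361

Total count: 39 + 78 + 43 + 55 + 43 + 64 + 75 = 397.
Total exposure: 5 + 7 + 6 + 3 + 5 + 4 + 5 = 35 shifts.
By Gamma–Poisson conjugacy, the posterior is Gamma(α + Σx, β + Σt) = Gamma(18 + 397, 3 + 35) = Gamma(415, 38).
The posterior predictive for a window of length T is Negative Binomial with variance T·α'·(β'+T)/β'² = 6·415·44/1444 = 27390/361.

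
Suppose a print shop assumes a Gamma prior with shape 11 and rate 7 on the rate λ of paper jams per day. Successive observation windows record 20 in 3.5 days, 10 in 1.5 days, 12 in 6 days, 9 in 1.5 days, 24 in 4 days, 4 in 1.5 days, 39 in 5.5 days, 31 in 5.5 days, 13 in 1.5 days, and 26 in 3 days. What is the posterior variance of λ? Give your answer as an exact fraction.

Total count: 20 + 10 + 12 + 9 + 24 + 4 + 39 + 31 + 13 + 26 = 188.
Total exposure: 3.5 + 1.5 + 6 + 1.5 + 4 + 1.5 + 5.5 + 5.5 + 1.5 + 3 = 33.5 days.
Conjugate update: add total count to the shape and total exposure to the rate, giving Gamma(199, 81/2).
Posterior variance = α'/β'² = 199/(6561/4) = 796/6561.

796/6561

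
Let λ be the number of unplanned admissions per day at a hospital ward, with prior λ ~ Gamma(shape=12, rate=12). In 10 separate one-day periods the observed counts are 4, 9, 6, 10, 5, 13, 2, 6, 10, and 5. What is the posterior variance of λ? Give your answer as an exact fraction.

41/242

Total count: 4 + 9 + 6 + 10 + 5 + 13 + 2 + 6 + 10 + 5 = 70.
Total exposure: 10 days.
The Gamma prior is conjugate for the Poisson rate, so λ | data ~ Gamma(12+70, 12+10) = Gamma(82, 22).
Posterior variance = α'/β'² = 82/484 = 41/242.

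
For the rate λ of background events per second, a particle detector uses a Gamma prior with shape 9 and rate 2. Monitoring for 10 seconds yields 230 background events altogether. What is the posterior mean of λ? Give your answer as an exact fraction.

Total count 230 over total exposure 10 seconds.
The Gamma prior is conjugate for the Poisson rate, so λ | data ~ Gamma(9+230, 2+10) = Gamma(239, 12).
Posterior mean = α'/β' = 239/12.

239/12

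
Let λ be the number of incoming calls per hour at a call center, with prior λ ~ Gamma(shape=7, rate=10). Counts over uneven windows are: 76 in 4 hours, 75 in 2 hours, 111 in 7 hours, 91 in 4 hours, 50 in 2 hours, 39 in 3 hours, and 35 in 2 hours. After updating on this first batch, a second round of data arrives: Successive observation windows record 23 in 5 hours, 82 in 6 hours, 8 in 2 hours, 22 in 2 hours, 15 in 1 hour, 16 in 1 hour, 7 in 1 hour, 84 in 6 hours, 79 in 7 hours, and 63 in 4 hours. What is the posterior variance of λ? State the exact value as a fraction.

Total count: 76 + 75 + 111 + 91 + 50 + 39 + 35 = 477.
Total exposure: 4 + 2 + 7 + 4 + 2 + 3 + 2 = 24 hours.
After the first batch: Gamma(7 + 477, 10 + 24) = Gamma(484, 34).
Total count: 23 + 82 + 8 + 22 + 15 + 16 + 7 + 84 + 79 + 63 = 399.
Total exposure: 5 + 6 + 2 + 2 + 1 + 1 + 1 + 6 + 7 + 4 = 35 hours.
After the second batch: Gamma(484 + 399, 34 + 35) = Gamma(883, 69).
Posterior variance = α'/β'² = 883/4761.

883/4761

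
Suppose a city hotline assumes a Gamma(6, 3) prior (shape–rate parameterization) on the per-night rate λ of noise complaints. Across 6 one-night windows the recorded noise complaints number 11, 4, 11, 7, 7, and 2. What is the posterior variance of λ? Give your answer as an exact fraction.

16/27

Total count: 11 + 4 + 11 + 7 + 7 + 2 = 42.
Total exposure: 6 nights.
Posterior: α' = 6 + 42 = 48, β' = 3 + 6 = 9.
Posterior variance = α'/β'² = 48/81 = 16/27.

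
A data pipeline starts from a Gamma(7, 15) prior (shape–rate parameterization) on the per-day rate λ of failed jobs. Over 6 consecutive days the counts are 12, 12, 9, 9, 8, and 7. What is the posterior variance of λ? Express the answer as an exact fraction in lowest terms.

64/441

Total count: 12 + 12 + 9 + 9 + 8 + 7 = 57.
Total exposure: 6 days.
Gamma(α, β) with Poisson data over total exposure Σt gives posterior Gamma(α+Σx, β+Σt) = Gamma(64, 21).
Posterior variance = α'/β'² = 64/441.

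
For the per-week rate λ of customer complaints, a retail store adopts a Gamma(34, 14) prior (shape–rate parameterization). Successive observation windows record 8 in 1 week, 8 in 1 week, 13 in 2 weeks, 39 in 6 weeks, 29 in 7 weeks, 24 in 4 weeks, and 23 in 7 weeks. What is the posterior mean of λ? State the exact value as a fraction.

Total count: 8 + 8 + 13 + 39 + 29 + 24 + 23 = 144.
Total exposure: 1 + 1 + 2 + 6 + 7 + 4 + 7 = 28 weeks.
Conjugate update: add total count to the shape and total exposure to the rate, giving Gamma(178, 42).
Posterior mean = α'/β' = 178/42 = 89/21.

89/21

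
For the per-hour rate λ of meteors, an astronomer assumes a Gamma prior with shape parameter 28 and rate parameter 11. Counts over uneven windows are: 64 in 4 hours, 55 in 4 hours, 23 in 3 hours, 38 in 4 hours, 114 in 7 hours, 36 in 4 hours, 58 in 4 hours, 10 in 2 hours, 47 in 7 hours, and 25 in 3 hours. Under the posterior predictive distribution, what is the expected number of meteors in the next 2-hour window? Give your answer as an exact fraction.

996/53

Total count: 64 + 55 + 23 + 38 + 114 + 36 + 58 + 10 + 47 + 25 = 470.
Total exposure: 4 + 4 + 3 + 4 + 7 + 4 + 4 + 2 + 7 + 3 = 42 hours.
Gamma(α, β) with Poisson data over total exposure Σt gives posterior Gamma(α+Σx, β+Σt) = Gamma(498, 53).
Predictive mean over a 2-hour window = T·E[λ|data] = 2·498/53 = 996/53.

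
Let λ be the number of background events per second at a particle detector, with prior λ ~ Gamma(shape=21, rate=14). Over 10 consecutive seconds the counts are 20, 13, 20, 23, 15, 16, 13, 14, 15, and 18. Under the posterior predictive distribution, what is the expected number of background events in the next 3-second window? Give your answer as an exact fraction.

47/2

Total count: 20 + 13 + 20 + 23 + 15 + 16 + 13 + 14 + 15 + 18 = 167.
Total exposure: 10 seconds.
The Gamma prior is conjugate for the Poisson rate, so λ | data ~ Gamma(21+167, 14+10) = Gamma(188, 24).
Predictive mean over a 3-second window = T·E[λ|data] = 3·188/24 = 47/2.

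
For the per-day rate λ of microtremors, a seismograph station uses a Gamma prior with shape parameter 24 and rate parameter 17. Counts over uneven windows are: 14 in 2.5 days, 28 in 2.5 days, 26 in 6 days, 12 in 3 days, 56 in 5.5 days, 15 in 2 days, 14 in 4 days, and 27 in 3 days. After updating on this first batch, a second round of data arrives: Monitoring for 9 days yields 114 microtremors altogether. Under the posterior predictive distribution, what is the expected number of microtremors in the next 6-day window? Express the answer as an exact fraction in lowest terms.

Total count: 14 + 28 + 26 + 12 + 56 + 15 + 14 + 27 = 192.
Total exposure: 2.5 + 2.5 + 6 + 3 + 5.5 + 2 + 4 + 3 = 28.5 days.
After the first batch: Gamma(24 + 192, 17 + 28.5) = Gamma(216, 91/2).
Total count 114 over total exposure 9 days.
After the second batch: Gamma(216 + 114, 91/2 + 9) = Gamma(330, 109/2).
Predictive mean over a 6-day window = T·E[λ|data] = 6·330/(109/2) = 3960/109.

3960/109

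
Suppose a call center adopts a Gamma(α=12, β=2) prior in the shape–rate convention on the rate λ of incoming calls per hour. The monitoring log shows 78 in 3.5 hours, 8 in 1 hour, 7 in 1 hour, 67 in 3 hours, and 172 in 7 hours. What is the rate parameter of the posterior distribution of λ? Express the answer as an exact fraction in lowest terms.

Total count: 78 + 8 + 7 + 67 + 172 = 332.
Total exposure: 3.5 + 1 + 1 + 3 + 7 = 15.5 hours.
Conjugate update: add total count to the shape and total exposure to the rate, giving Gamma(344, 35/2).

35/2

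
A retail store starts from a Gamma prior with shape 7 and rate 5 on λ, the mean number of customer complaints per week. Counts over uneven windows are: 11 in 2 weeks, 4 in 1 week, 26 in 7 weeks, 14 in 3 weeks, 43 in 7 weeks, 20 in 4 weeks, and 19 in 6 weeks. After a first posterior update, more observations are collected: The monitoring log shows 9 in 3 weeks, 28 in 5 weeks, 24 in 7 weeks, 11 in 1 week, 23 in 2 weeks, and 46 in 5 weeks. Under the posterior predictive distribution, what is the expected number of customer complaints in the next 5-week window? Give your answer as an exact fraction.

1425/58

Total count: 11 + 4 + 26 + 14 + 43 + 20 + 19 = 137.
Total exposure: 2 + 1 + 7 + 3 + 7 + 4 + 6 = 30 weeks.
After the first batch: Gamma(7 + 137, 5 + 30) = Gamma(144, 35).
Total count: 9 + 28 + 24 + 11 + 23 + 46 = 141.
Total exposure: 3 + 5 + 7 + 1 + 2 + 5 = 23 weeks.
After the second batch: Gamma(144 + 141, 35 + 23) = Gamma(285, 58).
Predictive mean over a 5-week window = T·E[λ|data] = 5·285/58 = 1425/58.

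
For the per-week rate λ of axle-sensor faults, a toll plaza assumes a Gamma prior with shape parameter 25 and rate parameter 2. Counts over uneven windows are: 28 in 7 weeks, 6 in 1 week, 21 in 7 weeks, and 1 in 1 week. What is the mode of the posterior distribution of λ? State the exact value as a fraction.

40/9

Total count: 28 + 6 + 21 + 1 = 56.
Total exposure: 7 + 1 + 7 + 1 = 16 weeks.
Conjugate update: add total count to the shape and total exposure to the rate, giving Gamma(81, 18).
Posterior mode = (α'−1)/β' = 80/18 = 40/9.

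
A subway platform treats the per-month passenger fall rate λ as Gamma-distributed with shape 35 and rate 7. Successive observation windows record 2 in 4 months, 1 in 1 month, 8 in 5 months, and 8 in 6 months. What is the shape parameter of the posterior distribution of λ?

Total count: 2 + 1 + 8 + 8 = 19.
Total exposure: 4 + 1 + 5 + 6 = 16 months.
By Gamma–Poisson conjugacy, the posterior is Gamma(α + Σx, β + Σt) = Gamma(35 + 19, 7 + 16) = Gamma(54, 23).

54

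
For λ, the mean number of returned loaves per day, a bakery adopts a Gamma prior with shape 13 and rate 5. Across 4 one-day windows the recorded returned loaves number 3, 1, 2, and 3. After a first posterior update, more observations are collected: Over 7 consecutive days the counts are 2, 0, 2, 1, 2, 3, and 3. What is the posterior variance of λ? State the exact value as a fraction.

Total count: 3 + 1 + 2 + 3 = 9.
Total exposure: 4 days.
After the first batch: Gamma(13 + 9, 5 + 4) = Gamma(22, 9).
Total count: 2 + 0 + 2 + 1 + 2 + 3 + 3 = 13.
Total exposure: 7 days.
After the second batch: Gamma(22 + 13, 9 + 7) = Gamma(35, 16).
Posterior variance = α'/β'² = 35/256.

35/256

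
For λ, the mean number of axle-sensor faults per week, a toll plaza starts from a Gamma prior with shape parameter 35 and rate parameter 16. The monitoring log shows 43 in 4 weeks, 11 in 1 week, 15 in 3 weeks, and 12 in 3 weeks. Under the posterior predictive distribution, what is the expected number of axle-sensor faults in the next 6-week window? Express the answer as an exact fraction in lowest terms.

Total count: 43 + 11 + 15 + 12 = 81.
Total exposure: 4 + 1 + 3 + 3 = 11 weeks.
By Gamma–Poisson conjugacy, the posterior is Gamma(α + Σx, β + Σt) = Gamma(35 + 81, 16 + 11) = Gamma(116, 27).
Predictive mean over a 6-week window = T·E[λ|data] = 6·116/27 = 232/9.

232/9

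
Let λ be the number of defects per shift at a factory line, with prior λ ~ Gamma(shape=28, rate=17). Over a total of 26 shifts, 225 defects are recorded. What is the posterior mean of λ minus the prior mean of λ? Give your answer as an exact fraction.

3097/731

Total count 225 over total exposure 26 shifts.
Gamma(α, β) with Poisson data over total exposure Σt gives posterior Gamma(α+Σx, β+Σt) = Gamma(253, 43).
Posterior mean = 253/43 = 253/43; prior mean = 28/17 = 28/17. Difference = 253/43 − 28/17 = 3097/731.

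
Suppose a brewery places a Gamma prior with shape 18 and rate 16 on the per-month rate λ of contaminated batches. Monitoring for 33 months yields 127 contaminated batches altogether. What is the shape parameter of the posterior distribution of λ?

Total count 127 over total exposure 33 months.
The Gamma prior is conjugate for the Poisson rate, so λ | data ~ Gamma(18+127, 16+33) = Gamma(145, 49).

145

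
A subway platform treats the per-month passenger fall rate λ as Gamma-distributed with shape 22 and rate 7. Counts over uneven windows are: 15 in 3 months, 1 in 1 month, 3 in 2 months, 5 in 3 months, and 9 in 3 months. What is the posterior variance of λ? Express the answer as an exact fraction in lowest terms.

Total count: 15 + 1 + 3 + 5 + 9 = 33.
Total exposure: 3 + 1 + 2 + 3 + 3 = 12 months.
Gamma(α, β) with Poisson data over total exposure Σt gives posterior Gamma(α+Σx, β+Σt) = Gamma(55, 19).
Posterior variance = α'/β'² = 55/361.

55/361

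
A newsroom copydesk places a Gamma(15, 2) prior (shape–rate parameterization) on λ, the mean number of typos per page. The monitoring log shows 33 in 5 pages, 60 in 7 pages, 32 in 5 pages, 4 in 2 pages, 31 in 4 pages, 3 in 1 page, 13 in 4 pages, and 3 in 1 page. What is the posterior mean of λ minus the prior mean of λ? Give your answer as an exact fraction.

Total count: 33 + 60 + 32 + 4 + 31 + 3 + 13 + 3 = 179.
Total exposure: 5 + 7 + 5 + 2 + 4 + 1 + 4 + 1 = 29 pages.
The Gamma prior is conjugate for the Poisson rate, so λ | data ~ Gamma(15+179, 2+29) = Gamma(194, 31).
Posterior mean = 194/31 = 194/31; prior mean = 15/2 = 15/2. Difference = 194/31 − 15/2 = -77/62.

-77/62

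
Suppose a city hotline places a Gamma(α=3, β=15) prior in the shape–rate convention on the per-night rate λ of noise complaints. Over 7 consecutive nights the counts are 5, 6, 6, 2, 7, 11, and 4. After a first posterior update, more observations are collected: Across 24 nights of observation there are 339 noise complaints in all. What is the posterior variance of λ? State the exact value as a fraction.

383/2116

Total count: 5 + 6 + 6 + 2 + 7 + 11 + 4 = 41.
Total exposure: 7 nights.
After the first batch: Gamma(3 + 41, 15 + 7) = Gamma(44, 22).
Total count 339 over total exposure 24 nights.
After the second batch: Gamma(44 + 339, 22 + 24) = Gamma(383, 46).
Posterior variance = α'/β'² = 383/2116.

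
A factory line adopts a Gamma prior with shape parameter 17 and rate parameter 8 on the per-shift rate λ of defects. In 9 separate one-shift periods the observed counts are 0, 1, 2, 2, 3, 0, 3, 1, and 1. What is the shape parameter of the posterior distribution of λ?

30

Total count: 0 + 1 + 2 + 2 + 3 + 0 + 3 + 1 + 1 = 13.
Total exposure: 9 shifts.
Gamma(α, β) with Poisson data over total exposure Σt gives posterior Gamma(α+Σx, β+Σt) = Gamma(30, 17).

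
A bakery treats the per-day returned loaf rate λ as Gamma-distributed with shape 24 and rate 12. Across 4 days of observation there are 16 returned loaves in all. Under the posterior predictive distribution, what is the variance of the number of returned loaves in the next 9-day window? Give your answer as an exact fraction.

1125/32

Total count 16 over total exposure 4 days.
Conjugate update: add total count to the shape and total exposure to the rate, giving Gamma(40, 16).
The posterior predictive for a window of length T is Negative Binomial with variance T·α'·(β'+T)/β'² = 9·40·25/256 = 1125/32.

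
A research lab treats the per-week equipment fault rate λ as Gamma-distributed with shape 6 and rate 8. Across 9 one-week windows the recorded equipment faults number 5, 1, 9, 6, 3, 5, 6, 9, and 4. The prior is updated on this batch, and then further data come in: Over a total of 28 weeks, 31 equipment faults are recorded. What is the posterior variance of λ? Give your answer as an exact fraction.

17/405

Total count: 5 + 1 + 9 + 6 + 3 + 5 + 6 + 9 + 4 = 48.
Total exposure: 9 weeks.
After the first batch: Gamma(6 + 48, 8 + 9) = Gamma(54, 17).
Total count 31 over total exposure 28 weeks.
After the second batch: Gamma(54 + 31, 17 + 28) = Gamma(85, 45).
Posterior variance = α'/β'² = 85/2025 = 17/405.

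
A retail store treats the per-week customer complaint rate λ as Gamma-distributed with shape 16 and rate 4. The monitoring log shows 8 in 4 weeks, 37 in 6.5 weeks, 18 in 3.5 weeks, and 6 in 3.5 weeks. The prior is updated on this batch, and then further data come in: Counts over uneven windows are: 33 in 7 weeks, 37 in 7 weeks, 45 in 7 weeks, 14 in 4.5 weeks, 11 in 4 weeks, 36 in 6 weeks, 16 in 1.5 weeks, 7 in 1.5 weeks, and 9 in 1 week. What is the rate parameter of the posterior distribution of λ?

Total count: 8 + 37 + 18 + 6 = 69.
Total exposure: 4 + 6.5 + 3.5 + 3.5 = 17.5 weeks.
After the first batch: Gamma(16 + 69, 4 + 17.5) = Gamma(85, 43/2).
Total count: 33 + 37 + 45 + 14 + 11 + 36 + 16 + 7 + 9 = 208.
Total exposure: 7 + 7 + 7 + 4.5 + 4 + 6 + 1.5 + 1.5 + 1 = 39.5 weeks.
After the second batch: Gamma(85 + 208, 43/2 + 39.5) = Gamma(293, 61).

61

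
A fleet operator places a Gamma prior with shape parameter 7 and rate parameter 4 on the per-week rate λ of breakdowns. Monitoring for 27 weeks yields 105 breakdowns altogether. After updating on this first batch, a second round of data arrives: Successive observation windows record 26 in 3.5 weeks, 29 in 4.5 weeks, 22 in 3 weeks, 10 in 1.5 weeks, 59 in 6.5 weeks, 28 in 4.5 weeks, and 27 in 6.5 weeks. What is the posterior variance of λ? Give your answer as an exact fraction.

Total count 105 over total exposure 27 weeks.
After the first batch: Gamma(7 + 105, 4 + 27) = Gamma(112, 31).
Total count: 26 + 29 + 22 + 10 + 59 + 28 + 27 = 201.
Total exposure: 3.5 + 4.5 + 3 + 1.5 + 6.5 + 4.5 + 6.5 = 30 weeks.
After the second batch: Gamma(112 + 201, 31 + 30) = Gamma(313, 61).
Posterior variance = α'/β'² = 313/3721.

313/3721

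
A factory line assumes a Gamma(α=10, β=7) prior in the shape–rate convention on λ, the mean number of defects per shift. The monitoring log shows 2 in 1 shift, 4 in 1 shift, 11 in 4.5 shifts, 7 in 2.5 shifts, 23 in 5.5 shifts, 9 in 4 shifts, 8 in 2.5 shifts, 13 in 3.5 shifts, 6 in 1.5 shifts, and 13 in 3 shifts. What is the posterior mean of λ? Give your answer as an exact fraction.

Total count: 2 + 4 + 11 + 7 + 23 + 9 + 8 + 13 + 6 + 13 = 96.
Total exposure: 1 + 1 + 4.5 + 2.5 + 5.5 + 4 + 2.5 + 3.5 + 1.5 + 3 = 29 shifts.
Conjugate update: add total count to the shape and total exposure to the rate, giving Gamma(106, 36).
Posterior mean = α'/β' = 106/36 = 53/18.

53/18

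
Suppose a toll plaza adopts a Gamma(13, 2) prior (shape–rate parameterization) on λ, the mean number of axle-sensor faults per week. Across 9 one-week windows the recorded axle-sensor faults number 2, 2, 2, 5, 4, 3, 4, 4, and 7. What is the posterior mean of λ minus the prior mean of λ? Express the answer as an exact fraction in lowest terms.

Total count: 2 + 2 + 2 + 5 + 4 + 3 + 4 + 4 + 7 = 33.
Total exposure: 9 weeks.
The Gamma prior is conjugate for the Poisson rate, so λ | data ~ Gamma(13+33, 2+9) = Gamma(46, 11).
Posterior mean = 46/11 = 46/11; prior mean = 13/2 = 13/2. Difference = 46/11 − 13/2 = -51/22.

-51/22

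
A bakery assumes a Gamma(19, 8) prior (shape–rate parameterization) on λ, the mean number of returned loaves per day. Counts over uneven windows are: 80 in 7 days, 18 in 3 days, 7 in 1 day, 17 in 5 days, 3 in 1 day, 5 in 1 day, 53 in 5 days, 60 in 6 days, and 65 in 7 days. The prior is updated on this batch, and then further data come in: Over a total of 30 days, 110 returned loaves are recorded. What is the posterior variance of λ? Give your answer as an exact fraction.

Total count: 80 + 18 + 7 + 17 + 3 + 5 + 53 + 60 + 65 = 308.
Total exposure: 7 + 3 + 1 + 5 + 1 + 1 + 5 + 6 + 7 = 36 days.
After the first batch: Gamma(19 + 308, 8 + 36) = Gamma(327, 44).
Total count 110 over total exposure 30 days.
After the second batch: Gamma(327 + 110, 44 + 30) = Gamma(437, 74).
Posterior variance = α'/β'² = 437/5476.

437/5476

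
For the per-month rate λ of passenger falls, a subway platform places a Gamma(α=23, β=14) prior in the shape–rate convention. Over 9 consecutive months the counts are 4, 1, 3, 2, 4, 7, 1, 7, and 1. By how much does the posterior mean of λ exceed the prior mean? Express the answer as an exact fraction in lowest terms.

213/322

Total count: 4 + 1 + 3 + 2 + 4 + 7 + 1 + 7 + 1 = 30.
Total exposure: 9 months.
Posterior: α' = 23 + 30 = 53, β' = 14 + 9 = 23.
Posterior mean = 53/23 = 53/23; prior mean = 23/14 = 23/14. Difference = 53/23 − 23/14 = 213/322.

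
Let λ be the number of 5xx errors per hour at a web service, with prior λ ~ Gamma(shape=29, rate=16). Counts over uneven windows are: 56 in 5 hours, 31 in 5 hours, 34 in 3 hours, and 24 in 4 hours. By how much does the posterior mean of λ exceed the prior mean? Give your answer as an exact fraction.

Total count: 56 + 31 + 34 + 24 = 145.
Total exposure: 5 + 5 + 3 + 4 = 17 hours.
Conjugate update: add total count to the shape and total exposure to the rate, giving Gamma(174, 33).
Posterior mean = 174/33 = 58/11; prior mean = 29/16 = 29/16. Difference = 58/11 − 29/16 = 609/176.

609/176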